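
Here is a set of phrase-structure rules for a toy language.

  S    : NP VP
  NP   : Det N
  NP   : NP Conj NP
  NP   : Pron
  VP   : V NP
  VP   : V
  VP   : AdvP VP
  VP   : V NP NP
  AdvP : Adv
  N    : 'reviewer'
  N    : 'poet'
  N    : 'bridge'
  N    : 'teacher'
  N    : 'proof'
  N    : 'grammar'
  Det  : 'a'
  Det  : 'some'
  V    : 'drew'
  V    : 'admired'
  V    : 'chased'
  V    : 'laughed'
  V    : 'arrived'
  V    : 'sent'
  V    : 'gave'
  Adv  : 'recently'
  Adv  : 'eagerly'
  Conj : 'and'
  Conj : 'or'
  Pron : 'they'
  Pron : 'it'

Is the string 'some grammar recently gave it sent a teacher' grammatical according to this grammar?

For S → NP VP, the only prefix that parses as NP is 'some grammar', but the remainder 'recently gave it sent a teacher' is not a VP under these rules.

Ungrammatical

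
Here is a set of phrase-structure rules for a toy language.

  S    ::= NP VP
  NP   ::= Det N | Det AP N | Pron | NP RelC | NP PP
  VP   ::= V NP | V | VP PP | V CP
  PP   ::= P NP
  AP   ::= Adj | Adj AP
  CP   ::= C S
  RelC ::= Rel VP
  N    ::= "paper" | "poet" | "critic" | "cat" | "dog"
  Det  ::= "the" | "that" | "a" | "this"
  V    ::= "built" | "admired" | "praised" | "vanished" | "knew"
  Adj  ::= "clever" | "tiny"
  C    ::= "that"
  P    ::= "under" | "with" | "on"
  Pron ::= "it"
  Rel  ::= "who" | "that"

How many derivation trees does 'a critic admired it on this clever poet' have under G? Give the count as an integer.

The two bracketings:
[S [NP [Det a] [N critic]] [VP [V admired] [NP [NP [Pron it]] [PP [P on] [NP [Det this] [AP [Adj clever]] [N poet]]]]]]
[S [NP [Det a] [N critic]] [VP [VP [V admired] [NP [Pron it]]] [PP [P on] [NP [Det this] [AP [Adj clever]] [N poet]]]]]
The difference turns on whether NP → NP PP is used at the relevant span, versus an alternative expansion of NP.

2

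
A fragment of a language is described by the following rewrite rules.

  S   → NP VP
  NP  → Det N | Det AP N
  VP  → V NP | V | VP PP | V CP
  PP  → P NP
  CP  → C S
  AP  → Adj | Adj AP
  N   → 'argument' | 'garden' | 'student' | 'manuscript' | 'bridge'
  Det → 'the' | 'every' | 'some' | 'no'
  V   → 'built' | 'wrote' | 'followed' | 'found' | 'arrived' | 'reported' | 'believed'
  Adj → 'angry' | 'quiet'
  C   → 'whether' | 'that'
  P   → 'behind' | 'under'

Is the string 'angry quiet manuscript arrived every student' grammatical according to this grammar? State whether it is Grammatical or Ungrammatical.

For S → NP VP, no prefix of the string parses as an NP.

Ungrammatical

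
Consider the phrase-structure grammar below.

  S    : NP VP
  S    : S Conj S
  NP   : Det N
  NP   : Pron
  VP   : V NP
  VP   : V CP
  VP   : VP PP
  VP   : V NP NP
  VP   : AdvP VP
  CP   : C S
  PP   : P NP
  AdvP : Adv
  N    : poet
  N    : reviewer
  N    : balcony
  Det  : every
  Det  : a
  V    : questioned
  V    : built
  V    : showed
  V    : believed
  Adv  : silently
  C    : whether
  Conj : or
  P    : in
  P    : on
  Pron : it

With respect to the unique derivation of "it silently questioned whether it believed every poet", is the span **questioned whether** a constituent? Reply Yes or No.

No

[S [NP [Pron it]] [VP [AdvP [Adv silently]] [VP [V questioned] [CP [C whether] [S [NP [Pron it]] [VP [V believed] [NP [Det every] [N poet]]]]]]]]
The smallest constituent containing 'questioned whether' is the VP spanning 'questioned whether it believed every poet'; no single node in the tree dominates exactly the given words.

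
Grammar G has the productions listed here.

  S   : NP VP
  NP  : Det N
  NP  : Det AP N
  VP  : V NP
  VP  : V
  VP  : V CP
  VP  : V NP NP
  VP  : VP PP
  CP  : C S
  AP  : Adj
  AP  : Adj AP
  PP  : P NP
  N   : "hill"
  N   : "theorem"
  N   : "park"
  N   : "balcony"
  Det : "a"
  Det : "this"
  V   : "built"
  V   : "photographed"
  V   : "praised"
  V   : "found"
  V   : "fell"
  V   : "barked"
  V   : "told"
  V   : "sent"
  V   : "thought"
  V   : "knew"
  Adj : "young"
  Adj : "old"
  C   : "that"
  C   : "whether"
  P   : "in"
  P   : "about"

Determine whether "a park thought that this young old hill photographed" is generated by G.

Grammatical

S
  NP
    Det: a
    N: park
  VP
    V: thought
    CP
      C: that
      S
        NP
          Det: this
          AP
            Adj: young
            AP
              Adj: old
          N: hill
        VP
          V: photographed
Every word is introduced by a lexical rule and the phrasal rules combine the resulting categories into a single S.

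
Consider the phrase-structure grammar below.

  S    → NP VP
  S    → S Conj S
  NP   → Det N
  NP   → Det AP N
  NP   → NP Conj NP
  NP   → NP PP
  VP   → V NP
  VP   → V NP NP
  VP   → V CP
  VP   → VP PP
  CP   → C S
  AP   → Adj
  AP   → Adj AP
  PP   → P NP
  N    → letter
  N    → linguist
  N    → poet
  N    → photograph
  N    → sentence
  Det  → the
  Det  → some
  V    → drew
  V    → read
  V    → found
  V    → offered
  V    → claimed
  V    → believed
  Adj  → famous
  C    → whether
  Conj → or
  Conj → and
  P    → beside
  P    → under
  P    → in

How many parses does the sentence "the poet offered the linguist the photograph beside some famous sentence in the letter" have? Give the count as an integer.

5

Two of the 5 distinct bracketings:
[S [NP [Det the] [N poet]] [VP [V offered] [NP [Det the] [N linguist]] [NP [NP [Det the] [N photograph]] [PP [P beside] [NP [NP [Det some] [AP [Adj famous]] [N sentence]] [PP [P in] [NP [Det the] [N letter]]]]]]]]
[S [NP [Det the] [N poet]] [VP [V offered] [NP [Det the] [N linguist]] [NP [NP [NP [Det the] [N photograph]] [PP [P beside] [NP [Det some] [AP [Adj famous]] [N sentence]]]] [PP [P in] [NP [Det the] [N letter]]]]]]
The trees differ in how a recursive rule is bracketed over the same span.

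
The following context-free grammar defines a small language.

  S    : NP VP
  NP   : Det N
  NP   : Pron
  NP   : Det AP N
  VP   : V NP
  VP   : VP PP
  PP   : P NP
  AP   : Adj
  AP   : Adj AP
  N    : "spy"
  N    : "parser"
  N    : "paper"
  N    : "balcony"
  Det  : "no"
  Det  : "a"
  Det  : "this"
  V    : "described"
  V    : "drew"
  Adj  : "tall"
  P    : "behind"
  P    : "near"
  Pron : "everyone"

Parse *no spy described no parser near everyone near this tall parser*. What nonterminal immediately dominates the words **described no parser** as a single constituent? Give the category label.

VP

[S [NP [Det no] [N spy]] [VP [VP [VP [V described] [NP [Det no] [N parser]]] [PP [P near] [NP [Pron everyone]]]] [PP [P near] [NP [Det this] [AP [Adj tall]] [N parser]]]]]
The span 'described no parser' is the VP node built by VP → V NP.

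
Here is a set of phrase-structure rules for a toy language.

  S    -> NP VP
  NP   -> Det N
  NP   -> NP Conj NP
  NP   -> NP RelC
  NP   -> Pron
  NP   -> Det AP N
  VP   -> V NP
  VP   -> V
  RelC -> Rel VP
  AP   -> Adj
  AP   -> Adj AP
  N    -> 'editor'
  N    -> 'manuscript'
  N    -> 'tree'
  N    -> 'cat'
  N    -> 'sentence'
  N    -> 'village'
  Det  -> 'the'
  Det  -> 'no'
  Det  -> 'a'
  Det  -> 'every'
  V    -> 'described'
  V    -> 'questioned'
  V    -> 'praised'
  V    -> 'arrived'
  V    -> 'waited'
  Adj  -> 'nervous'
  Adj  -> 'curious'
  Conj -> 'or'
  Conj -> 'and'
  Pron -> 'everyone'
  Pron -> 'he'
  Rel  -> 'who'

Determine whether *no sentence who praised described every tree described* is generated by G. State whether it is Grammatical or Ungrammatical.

For S → NP VP, every NP-prefix leaves a non-VP remainder: after 'no sentence' the remainder is not a VP; after 'no sentence who praised' the remainder is not a VP.

Ungrammatical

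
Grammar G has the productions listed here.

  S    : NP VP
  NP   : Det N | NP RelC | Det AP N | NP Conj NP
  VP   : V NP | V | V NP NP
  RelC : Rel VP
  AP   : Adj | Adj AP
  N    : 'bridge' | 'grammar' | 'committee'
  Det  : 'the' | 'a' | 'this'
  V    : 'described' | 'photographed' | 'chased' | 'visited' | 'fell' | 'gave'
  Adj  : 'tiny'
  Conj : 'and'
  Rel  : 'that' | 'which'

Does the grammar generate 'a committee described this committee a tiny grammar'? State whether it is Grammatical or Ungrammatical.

Grammatical

S
  NP
    Det: a
    N: committee
  VP
    V: described
    NP
      Det: this
      N: committee
    NP
      Det: a
      AP
        Adj: tiny
      N: grammar
Each bracket corresponds to one application of a listed rule, so the string is derivable from S.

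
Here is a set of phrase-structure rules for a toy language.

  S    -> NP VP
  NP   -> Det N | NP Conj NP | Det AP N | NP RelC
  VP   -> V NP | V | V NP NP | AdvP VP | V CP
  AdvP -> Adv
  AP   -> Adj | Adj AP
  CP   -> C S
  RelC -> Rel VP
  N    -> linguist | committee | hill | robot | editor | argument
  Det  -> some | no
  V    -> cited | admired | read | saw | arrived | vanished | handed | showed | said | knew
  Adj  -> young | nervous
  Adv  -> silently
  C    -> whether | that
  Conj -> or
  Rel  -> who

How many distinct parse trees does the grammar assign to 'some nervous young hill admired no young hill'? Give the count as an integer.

1

[S [NP [Det some] [AP [Adj nervous] [AP [Adj young]]] [N hill]] [VP [V admired] [NP [Det no] [AP [Adj young]] [N hill]]]]
No rule offers an alternative attachment or grouping for any span, so this is the only derivation.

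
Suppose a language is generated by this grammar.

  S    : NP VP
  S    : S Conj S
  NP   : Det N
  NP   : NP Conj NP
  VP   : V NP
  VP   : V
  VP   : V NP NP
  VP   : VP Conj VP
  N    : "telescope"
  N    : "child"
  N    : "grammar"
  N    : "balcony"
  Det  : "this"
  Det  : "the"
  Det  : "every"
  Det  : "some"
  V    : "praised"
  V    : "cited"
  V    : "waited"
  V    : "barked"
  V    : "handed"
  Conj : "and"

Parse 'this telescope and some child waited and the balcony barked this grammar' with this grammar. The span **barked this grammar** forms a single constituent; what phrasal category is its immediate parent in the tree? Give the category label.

S

[S [S [NP [NP [Det this] [N telescope]] [Conj and] [NP [Det some] [N child]]] [VP [V waited]]] [Conj and] [S [NP [Det the] [N balcony]] [VP [V barked] [NP [Det this] [N grammar]]]]]
The span 'barked this grammar' is the VP node built by VP → V NP.
Its mother is the S built by S → NP VP.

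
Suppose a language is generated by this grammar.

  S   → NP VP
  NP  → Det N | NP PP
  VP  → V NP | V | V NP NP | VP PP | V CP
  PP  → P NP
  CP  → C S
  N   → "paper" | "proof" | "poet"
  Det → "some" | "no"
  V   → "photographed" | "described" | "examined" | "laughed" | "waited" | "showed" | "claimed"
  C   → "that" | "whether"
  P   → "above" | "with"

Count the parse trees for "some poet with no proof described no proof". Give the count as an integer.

[S [NP [NP [Det some] [N poet]] [PP [P with] [NP [Det no] [N proof]]]] [VP [V described] [NP [Det no] [N proof]]]]
No rule offers an alternative attachment or grouping for any span, so this is the only derivation.

1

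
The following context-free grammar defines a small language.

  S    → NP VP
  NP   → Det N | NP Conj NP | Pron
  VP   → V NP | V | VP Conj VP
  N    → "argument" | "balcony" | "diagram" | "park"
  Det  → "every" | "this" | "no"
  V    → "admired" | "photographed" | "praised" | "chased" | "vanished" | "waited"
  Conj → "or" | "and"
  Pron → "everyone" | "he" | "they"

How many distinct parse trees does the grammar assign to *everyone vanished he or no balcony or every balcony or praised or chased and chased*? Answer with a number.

10

Two of the 10 distinct bracketings:
[S [NP [Pron everyone]] [VP [VP [V vanished] [NP [NP [Pron he]] [Conj or] [NP [NP [Det no] [N balcony]] [Conj or] [NP [Det every] [N balcony]]]]] [Conj or] [VP [VP [V praised]] [Conj or] [VP [VP [V chased]] [Conj and] [VP [V chased]]]]]]
[S [NP [Pron everyone]] [VP [VP [V vanished] [NP [NP [Pron he]] [Conj or] [NP [NP [Det no] [N balcony]] [Conj or] [NP [Det every] [N balcony]]]]] [Conj or] [VP [VP [VP [V praised]] [Conj or] [VP [V chased]]] [Conj and] [VP [V chased]]]]]
The trees differ in how a recursive rule is bracketed over the same span.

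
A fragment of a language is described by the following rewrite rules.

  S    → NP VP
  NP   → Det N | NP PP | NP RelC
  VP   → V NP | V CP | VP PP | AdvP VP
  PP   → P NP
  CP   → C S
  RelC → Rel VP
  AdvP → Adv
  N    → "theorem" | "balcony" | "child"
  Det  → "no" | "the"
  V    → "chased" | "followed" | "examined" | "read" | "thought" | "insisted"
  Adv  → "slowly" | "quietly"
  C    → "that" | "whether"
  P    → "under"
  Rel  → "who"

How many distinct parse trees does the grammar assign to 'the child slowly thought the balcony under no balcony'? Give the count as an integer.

Two of the 3 distinct bracketings:
[S [NP [Det the] [N child]] [VP [VP [AdvP [Adv slowly]] [VP [V thought] [NP [Det the] [N balcony]]]] [PP [P under] [NP [Det no] [N balcony]]]]]
[S [NP [Det the] [N child]] [VP [AdvP [Adv slowly]] [VP [V thought] [NP [NP [Det the] [N balcony]] [PP [P under] [NP [Det no] [N balcony]]]]]]]
The difference turns on whether NP → NP PP is used at the relevant span, versus an alternative expansion of NP.

3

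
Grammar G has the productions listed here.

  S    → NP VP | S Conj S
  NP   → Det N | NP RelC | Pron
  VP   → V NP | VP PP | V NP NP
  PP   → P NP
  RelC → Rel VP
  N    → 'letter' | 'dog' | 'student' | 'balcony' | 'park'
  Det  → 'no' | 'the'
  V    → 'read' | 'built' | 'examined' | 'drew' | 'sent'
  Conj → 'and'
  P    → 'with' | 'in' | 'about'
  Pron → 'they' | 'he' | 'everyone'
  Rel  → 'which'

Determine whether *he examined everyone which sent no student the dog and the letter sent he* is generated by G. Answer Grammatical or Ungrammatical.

[S [S [NP [Pron he]] [VP [V examined] [NP [NP [Pron everyone]] [RelC [Rel which] [VP [V sent] [NP [Det no] [N student]] [NP [Det the] [N dog]]]]]]] [Conj and] [S [NP [Det the] [N letter]] [VP [V sent] [NP [Pron he]]]]]
Every word is introduced by a lexical rule and the phrasal rules combine the resulting categories into a single S.

Grammatical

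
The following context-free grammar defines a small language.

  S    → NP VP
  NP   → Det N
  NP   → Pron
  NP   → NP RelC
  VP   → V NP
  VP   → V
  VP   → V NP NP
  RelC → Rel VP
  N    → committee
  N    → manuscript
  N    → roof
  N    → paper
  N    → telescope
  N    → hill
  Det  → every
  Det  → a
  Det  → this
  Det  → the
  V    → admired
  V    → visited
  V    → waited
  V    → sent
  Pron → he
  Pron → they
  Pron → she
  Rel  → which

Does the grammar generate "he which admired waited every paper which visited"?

Grammatical

S
  NP
    NP
      Pron: he
    RelC
      Rel: which
      VP
        V: admired
  VP
    V: waited
    NP
      NP
        Det: every
        N: paper
      RelC
        Rel: which
        VP
          V: visited
The bracketing above is licensed at every node by one of the given productions, with S at the root.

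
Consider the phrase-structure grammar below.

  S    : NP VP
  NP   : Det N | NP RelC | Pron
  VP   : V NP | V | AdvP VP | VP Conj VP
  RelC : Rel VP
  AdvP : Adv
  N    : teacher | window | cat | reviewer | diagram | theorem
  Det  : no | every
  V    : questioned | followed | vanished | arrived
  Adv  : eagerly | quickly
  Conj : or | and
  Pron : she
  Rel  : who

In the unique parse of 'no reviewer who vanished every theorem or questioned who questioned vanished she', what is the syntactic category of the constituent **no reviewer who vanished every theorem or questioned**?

[S [NP [NP [NP [Det no] [N reviewer]] [RelC [Rel who] [VP [VP [V vanished] [NP [Det every] [N theorem]]] [Conj or] [VP [V questioned]]]]] [RelC [Rel who] [VP [V questioned]]]] [VP [V vanished] [NP [Pron she]]]]
The span 'no reviewer who vanished every theorem or questioned' is the NP node built by NP → NP RelC.

NP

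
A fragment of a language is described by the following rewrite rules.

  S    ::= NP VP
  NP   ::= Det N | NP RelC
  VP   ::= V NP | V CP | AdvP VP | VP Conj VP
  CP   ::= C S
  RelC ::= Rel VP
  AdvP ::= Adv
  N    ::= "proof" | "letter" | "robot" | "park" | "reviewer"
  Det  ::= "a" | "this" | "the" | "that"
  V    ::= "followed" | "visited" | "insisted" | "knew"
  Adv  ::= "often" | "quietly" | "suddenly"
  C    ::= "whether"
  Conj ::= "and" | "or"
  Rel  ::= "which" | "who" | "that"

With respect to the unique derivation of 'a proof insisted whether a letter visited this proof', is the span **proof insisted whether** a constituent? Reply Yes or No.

[S [NP [Det a] [N proof]] [VP [V insisted] [CP [C whether] [S [NP [Det a] [N letter]] [VP [V visited] [NP [Det this] [N proof]]]]]]]
The smallest constituent containing 'proof insisted whether' is the S spanning 'a proof insisted whether a letter visited this proof'; no single node in the tree dominates exactly the given words.

No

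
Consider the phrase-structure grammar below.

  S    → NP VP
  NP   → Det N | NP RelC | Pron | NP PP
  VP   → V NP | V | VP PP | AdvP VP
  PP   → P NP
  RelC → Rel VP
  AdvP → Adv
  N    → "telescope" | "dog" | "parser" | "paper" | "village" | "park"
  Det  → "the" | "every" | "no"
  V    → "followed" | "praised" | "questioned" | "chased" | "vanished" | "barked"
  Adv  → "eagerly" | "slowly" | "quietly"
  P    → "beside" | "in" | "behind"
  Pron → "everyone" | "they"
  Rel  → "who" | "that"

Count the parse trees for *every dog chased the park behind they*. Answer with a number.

The two bracketings:
[S [NP [Det every] [N dog]] [VP [V chased] [NP [NP [Det the] [N park]] [PP [P behind] [NP [Pron they]]]]]]
[S [NP [Det every] [N dog]] [VP [VP [V chased] [NP [Det the] [N park]]] [PP [P behind] [NP [Pron they]]]]]
The difference turns on whether NP → NP PP is used at the relevant span, versus an alternative expansion of NP.

2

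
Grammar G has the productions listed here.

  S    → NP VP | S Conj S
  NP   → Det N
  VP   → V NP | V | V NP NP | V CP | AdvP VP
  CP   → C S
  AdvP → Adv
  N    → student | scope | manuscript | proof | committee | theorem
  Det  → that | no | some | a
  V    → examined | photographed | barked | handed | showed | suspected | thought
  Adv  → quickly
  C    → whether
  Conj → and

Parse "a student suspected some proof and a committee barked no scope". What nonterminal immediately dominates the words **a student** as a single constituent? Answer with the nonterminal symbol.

S
  S
    NP
      Det: a
      N: student
    VP
      V: suspected
      NP
        Det: some
        N: proof
  Conj: and
  S
    NP
      Det: a
      N: committee
    VP
      V: barked
      NP
        Det: no
        N: scope
The span 'a student' is the NP node built by NP → Det N.

NP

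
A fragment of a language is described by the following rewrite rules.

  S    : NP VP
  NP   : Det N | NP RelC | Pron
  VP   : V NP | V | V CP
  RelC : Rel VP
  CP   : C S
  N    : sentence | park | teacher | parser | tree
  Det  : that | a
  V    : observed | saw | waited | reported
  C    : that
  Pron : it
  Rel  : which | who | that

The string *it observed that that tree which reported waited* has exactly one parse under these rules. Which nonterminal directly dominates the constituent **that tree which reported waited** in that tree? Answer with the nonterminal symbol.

S
  NP
    Pron: it
  VP
    V: observed
    CP
      C: that
      S
        NP
          NP
            Det: that
            N: tree
          RelC
            Rel: which
            VP
              V: reported
        VP
          V: waited
The span 'that tree which reported waited' is the S node built by S → NP VP.
Its mother is the CP built by CP → C S.

CP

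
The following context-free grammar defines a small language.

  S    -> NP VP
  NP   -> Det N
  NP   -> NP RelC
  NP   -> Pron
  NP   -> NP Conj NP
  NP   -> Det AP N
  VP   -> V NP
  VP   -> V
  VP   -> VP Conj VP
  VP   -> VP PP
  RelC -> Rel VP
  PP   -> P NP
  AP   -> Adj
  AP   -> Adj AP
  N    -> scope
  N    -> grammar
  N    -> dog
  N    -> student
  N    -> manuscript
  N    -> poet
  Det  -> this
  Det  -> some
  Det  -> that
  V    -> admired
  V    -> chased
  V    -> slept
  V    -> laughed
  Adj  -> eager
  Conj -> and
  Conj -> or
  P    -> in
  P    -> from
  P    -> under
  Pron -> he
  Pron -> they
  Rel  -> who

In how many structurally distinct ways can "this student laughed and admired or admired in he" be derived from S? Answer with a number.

5

Two of the 5 distinct bracketings:
[S [NP [Det this] [N student]] [VP [VP [V laughed]] [Conj and] [VP [VP [V admired]] [Conj or] [VP [VP [V admired]] [PP [P in] [NP [Pron he]]]]]]]
[S [NP [Det this] [N student]] [VP [VP [V laughed]] [Conj and] [VP [VP [VP [V admired]] [Conj or] [VP [V admired]]] [PP [P in] [NP [Pron he]]]]]]
The trees differ in how a recursive rule is bracketed over the same span.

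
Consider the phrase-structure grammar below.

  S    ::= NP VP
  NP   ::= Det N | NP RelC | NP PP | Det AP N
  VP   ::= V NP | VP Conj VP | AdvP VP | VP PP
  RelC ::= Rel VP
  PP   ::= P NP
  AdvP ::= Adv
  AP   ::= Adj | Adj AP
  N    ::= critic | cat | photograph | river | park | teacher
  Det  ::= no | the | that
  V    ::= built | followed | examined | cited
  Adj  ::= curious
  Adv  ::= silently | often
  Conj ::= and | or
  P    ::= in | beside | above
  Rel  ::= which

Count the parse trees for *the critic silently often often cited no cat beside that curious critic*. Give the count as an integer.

5

Two of the 5 distinct bracketings:
[S [NP [Det the] [N critic]] [VP [AdvP [Adv silently]] [VP [AdvP [Adv often]] [VP [AdvP [Adv often]] [VP [V cited] [NP [NP [Det no] [N cat]] [PP [P beside] [NP [Det that] [AP [Adj curious]] [N critic]]]]]]]]]
[S [NP [Det the] [N critic]] [VP [AdvP [Adv silently]] [VP [AdvP [Adv often]] [VP [AdvP [Adv often]] [VP [VP [V cited] [NP [Det no] [N cat]]] [PP [P beside] [NP [Det that] [AP [Adj curious]] [N critic]]]]]]]]
The difference turns on whether NP → NP PP is used at the relevant span, versus an alternative expansion of NP.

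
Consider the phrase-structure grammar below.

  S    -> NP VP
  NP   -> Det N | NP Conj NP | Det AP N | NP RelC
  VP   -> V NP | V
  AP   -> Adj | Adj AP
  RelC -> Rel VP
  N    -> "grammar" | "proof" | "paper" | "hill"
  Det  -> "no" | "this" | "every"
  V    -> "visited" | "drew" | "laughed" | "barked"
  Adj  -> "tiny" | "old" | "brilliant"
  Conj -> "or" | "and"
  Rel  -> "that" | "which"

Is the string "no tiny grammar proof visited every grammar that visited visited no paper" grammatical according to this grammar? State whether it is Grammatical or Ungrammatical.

Ungrammatical

An N word can never sit immediately before an N word in any string this grammar generates, so the substring 'grammar proof' rules out a derivation.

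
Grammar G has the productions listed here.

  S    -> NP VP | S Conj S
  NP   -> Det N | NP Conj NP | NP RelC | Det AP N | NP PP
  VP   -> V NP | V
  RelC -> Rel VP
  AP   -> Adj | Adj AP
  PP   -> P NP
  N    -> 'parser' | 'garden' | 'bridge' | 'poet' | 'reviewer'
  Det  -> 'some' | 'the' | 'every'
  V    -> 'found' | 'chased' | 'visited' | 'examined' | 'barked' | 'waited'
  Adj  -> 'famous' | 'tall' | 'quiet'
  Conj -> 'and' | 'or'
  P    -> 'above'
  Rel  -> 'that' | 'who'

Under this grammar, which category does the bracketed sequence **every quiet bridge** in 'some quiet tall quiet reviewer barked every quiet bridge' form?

NP

[S [NP [Det some] [AP [Adj quiet] [AP [Adj tall] [AP [Adj quiet]]]] [N reviewer]] [VP [V barked] [NP [Det every] [AP [Adj quiet]] [N bridge]]]]
The span 'every quiet bridge' is the NP node built by NP → Det AP N.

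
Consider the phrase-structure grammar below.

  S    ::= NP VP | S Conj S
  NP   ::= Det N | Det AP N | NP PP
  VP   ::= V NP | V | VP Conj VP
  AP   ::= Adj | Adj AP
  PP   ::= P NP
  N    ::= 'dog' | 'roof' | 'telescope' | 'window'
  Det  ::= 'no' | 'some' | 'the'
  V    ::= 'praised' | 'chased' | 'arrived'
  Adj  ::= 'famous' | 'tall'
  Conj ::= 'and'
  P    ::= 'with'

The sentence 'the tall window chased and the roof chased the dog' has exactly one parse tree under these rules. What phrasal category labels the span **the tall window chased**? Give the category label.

S
  S
    NP
      Det: the
      AP
        Adj: tall
      N: window
    VP
      V: chased
  Conj: and
  S
    NP
      Det: the
      N: roof
    VP
      V: chased
      NP
        Det: the
        N: dog
The span 'the tall window chased' is the S node built by S → NP VP.

S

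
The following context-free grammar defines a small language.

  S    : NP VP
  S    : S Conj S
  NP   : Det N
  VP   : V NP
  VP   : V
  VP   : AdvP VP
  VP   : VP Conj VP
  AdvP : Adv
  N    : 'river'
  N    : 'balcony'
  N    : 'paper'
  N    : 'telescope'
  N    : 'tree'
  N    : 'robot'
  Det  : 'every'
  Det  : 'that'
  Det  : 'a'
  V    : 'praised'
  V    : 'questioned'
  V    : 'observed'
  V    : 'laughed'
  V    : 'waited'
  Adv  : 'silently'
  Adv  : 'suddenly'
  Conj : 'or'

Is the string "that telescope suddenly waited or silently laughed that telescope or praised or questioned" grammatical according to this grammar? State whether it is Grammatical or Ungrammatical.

Grammatical

[S [NP [Det that] [N telescope]] [VP [AdvP [Adv suddenly]] [VP [VP [V waited]] [Conj or] [VP [AdvP [Adv silently]] [VP [VP [V laughed] [NP [Det that] [N telescope]]] [Conj or] [VP [VP [V praised]] [Conj or] [VP [V questioned]]]]]]]]
Each bracket corresponds to one application of a listed rule, so the string is derivable from S.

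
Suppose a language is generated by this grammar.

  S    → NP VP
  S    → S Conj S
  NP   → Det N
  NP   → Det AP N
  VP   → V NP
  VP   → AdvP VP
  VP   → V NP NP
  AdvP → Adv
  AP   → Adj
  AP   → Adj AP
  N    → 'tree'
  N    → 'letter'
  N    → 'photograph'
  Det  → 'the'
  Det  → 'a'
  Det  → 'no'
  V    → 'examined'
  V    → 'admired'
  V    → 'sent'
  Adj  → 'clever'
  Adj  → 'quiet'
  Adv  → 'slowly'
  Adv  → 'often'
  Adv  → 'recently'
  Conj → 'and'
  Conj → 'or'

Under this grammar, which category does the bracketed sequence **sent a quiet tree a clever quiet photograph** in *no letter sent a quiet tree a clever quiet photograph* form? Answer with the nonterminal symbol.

VP

[S [NP [Det no] [N letter]] [VP [V sent] [NP [Det a] [AP [Adj quiet]] [N tree]] [NP [Det a] [AP [Adj clever] [AP [Adj quiet]]] [N photograph]]]]
The span 'sent a quiet tree a clever quiet photograph' is the VP node built by VP → V NP NP.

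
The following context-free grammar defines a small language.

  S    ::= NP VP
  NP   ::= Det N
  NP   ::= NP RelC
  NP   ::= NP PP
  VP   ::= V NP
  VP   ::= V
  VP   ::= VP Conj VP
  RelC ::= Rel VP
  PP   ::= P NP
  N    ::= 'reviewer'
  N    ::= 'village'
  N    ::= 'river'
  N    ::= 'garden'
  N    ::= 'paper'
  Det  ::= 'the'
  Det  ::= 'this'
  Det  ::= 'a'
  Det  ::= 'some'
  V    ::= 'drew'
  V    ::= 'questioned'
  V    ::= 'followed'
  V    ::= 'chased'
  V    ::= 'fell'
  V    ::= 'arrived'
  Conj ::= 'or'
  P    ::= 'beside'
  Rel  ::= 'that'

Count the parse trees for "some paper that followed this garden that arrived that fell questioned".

Two of the 3 distinct bracketings:
[S [NP [NP [Det some] [N paper]] [RelC [Rel that] [VP [V followed] [NP [NP [NP [Det this] [N garden]] [RelC [Rel that] [VP [V arrived]]]] [RelC [Rel that] [VP [V fell]]]]]]] [VP [V questioned]]]
[S [NP [NP [NP [Det some] [N paper]] [RelC [Rel that] [VP [V followed] [NP [NP [Det this] [N garden]] [RelC [Rel that] [VP [V arrived]]]]]]] [RelC [Rel that] [VP [V fell]]]] [VP [V questioned]]]
The trees differ in how a recursive rule is bracketed over the same span.

3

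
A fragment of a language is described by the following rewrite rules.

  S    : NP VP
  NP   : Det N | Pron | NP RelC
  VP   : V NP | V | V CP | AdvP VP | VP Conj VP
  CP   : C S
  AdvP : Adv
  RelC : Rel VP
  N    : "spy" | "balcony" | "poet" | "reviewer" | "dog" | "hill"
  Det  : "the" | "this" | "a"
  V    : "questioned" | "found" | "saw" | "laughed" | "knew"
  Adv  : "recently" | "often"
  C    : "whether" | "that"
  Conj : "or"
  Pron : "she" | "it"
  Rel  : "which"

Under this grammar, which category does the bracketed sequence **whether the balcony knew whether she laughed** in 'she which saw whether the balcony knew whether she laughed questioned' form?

CP

S
  NP
    NP
      Pron: she
    RelC
      Rel: which
      VP
        V: saw
        CP
          C: whether
          S
            NP
              Det: the
              N: balcony
            VP
              V: knew
              CP
                C: whether
                S
                  NP
                    Pron: she
                  VP
                    V: laughed
  VP
    V: questioned
The span 'whether the balcony knew whether she laughed' is the CP node built by CP → C S.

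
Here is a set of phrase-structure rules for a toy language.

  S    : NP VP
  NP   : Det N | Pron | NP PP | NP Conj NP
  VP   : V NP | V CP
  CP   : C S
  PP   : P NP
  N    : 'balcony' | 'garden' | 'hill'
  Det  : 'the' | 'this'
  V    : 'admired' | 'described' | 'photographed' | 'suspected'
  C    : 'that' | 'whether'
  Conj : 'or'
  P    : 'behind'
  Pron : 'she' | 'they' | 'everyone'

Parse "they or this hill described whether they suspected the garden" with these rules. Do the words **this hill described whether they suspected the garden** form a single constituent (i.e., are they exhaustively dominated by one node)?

[S [NP [NP [Pron they]] [Conj or] [NP [Det this] [N hill]]] [VP [V described] [CP [C whether] [S [NP [Pron they]] [VP [V suspected] [NP [Det the] [N garden]]]]]]]
The smallest constituent containing 'this hill described whether they suspected the garden' is the S spanning 'they or this hill described whether they suspected the garden'; no single node in the tree dominates exactly the given words.

No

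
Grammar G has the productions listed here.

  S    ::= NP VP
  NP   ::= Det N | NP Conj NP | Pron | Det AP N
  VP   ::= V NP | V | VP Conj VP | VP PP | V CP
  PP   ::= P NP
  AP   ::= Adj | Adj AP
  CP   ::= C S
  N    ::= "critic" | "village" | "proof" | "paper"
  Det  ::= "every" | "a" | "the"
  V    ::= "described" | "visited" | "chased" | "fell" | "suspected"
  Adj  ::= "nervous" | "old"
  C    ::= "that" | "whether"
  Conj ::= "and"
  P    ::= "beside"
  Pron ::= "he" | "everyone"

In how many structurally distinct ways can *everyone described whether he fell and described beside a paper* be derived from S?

Two of the 5 distinct bracketings:
[S [NP [Pron everyone]] [VP [VP [V described] [CP [C whether] [S [NP [Pron he]] [VP [V fell]]]]] [Conj and] [VP [VP [V described]] [PP [P beside] [NP [Det a] [N paper]]]]]]
[S [NP [Pron everyone]] [VP [VP [VP [V described] [CP [C whether] [S [NP [Pron he]] [VP [V fell]]]]] [Conj and] [VP [V described]]] [PP [P beside] [NP [Det a] [N paper]]]]]
The trees differ in how a recursive rule is bracketed over the same span.

5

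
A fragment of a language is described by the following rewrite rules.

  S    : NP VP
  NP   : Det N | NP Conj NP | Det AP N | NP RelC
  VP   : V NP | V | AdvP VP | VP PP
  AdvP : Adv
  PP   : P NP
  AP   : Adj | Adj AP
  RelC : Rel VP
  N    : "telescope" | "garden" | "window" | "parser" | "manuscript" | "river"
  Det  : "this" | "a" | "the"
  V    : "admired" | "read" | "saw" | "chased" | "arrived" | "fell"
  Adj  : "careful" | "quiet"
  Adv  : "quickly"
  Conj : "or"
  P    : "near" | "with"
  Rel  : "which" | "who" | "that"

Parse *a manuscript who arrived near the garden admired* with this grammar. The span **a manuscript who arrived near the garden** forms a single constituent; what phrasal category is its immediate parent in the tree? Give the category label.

S

S
  NP
    NP
      Det: a
      N: manuscript
    RelC
      Rel: who
      VP
        VP
          V: arrived
        PP
          P: near
          NP
            Det: the
            N: garden
  VP
    V: admired
The span 'a manuscript who arrived near the garden' is the NP node built by NP → NP RelC.
Its mother is the S built by S → NP VP.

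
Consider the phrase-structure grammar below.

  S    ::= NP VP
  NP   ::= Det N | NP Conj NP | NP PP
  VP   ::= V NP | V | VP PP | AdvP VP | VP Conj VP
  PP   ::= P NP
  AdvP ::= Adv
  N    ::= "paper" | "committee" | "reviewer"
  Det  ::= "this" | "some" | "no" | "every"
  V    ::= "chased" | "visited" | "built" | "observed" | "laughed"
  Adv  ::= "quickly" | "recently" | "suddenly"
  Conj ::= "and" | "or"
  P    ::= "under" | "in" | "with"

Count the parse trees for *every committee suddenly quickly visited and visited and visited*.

9

Two of the 9 distinct bracketings:
[S [NP [Det every] [N committee]] [VP [AdvP [Adv suddenly]] [VP [AdvP [Adv quickly]] [VP [VP [V visited]] [Conj and] [VP [VP [V visited]] [Conj and] [VP [V visited]]]]]]]
[S [NP [Det every] [N committee]] [VP [AdvP [Adv suddenly]] [VP [AdvP [Adv quickly]] [VP [VP [VP [V visited]] [Conj and] [VP [V visited]]] [Conj and] [VP [V visited]]]]]]
The trees differ in how a recursive rule is bracketed over the same span.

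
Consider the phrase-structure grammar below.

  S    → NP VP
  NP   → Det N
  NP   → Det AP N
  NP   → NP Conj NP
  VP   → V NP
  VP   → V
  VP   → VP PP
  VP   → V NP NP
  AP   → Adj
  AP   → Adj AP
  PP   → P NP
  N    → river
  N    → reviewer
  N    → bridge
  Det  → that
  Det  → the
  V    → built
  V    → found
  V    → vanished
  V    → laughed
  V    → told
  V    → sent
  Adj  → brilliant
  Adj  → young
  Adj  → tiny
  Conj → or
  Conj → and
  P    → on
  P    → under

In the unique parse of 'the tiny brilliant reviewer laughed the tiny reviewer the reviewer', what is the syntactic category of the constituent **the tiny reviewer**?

[S [NP [Det the] [AP [Adj tiny] [AP [Adj brilliant]]] [N reviewer]] [VP [V laughed] [NP [Det the] [AP [Adj tiny]] [N reviewer]] [NP [Det the] [N reviewer]]]]
The span 'the tiny reviewer' is the NP node built by NP → Det AP N.

NP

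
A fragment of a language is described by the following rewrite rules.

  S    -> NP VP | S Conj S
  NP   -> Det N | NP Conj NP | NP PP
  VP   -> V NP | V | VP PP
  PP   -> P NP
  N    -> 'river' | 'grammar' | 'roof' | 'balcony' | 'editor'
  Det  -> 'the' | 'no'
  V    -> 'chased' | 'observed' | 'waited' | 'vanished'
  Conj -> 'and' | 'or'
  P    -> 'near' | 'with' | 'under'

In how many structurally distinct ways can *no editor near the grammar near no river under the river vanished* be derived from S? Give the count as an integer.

5

Two of the 5 distinct bracketings:
[S [NP [NP [Det no] [N editor]] [PP [P near] [NP [NP [Det the] [N grammar]] [PP [P near] [NP [NP [Det no] [N river]] [PP [P under] [NP [Det the] [N river]]]]]]]] [VP [V vanished]]]
[S [NP [NP [Det no] [N editor]] [PP [P near] [NP [NP [NP [Det the] [N grammar]] [PP [P near] [NP [Det no] [N river]]]] [PP [P under] [NP [Det the] [N river]]]]]] [VP [V vanished]]]
The trees differ in how a recursive rule is bracketed over the same span.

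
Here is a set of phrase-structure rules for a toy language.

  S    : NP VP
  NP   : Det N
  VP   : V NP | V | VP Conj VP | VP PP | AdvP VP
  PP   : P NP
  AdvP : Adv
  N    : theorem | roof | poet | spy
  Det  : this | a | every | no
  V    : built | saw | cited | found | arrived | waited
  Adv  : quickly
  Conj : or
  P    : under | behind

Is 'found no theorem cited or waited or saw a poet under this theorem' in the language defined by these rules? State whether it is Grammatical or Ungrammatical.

Ungrammatical

For S → NP VP, no prefix of the string parses as an NP.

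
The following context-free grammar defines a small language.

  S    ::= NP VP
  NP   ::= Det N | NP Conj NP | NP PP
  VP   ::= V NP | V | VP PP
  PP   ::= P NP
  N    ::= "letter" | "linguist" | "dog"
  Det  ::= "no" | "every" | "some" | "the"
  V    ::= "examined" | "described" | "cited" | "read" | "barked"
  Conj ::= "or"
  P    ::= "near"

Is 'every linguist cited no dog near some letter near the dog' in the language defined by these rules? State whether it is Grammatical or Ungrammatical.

S
  NP
    Det: every
    N: linguist
  VP
    V: cited
    NP
      NP
        Det: no
        N: dog
      PP
        P: near
        NP
          NP
            Det: some
            N: letter
          PP
            P: near
            NP
              Det: the
              N: dog
Every word is introduced by a lexical rule and the phrasal rules combine the resulting categories into a single S.

Grammatical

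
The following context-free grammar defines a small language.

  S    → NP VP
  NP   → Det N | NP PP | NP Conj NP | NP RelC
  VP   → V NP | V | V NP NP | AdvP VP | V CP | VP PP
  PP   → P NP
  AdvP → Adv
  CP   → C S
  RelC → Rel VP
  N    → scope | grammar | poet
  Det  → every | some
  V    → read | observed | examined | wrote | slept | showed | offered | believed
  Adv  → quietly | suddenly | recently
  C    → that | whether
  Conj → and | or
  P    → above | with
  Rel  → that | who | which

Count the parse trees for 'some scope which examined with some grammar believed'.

2

The two bracketings:
[S [NP [NP [NP [Det some] [N scope]] [RelC [Rel which] [VP [V examined]]]] [PP [P with] [NP [Det some] [N grammar]]]] [VP [V believed]]]
[S [NP [NP [Det some] [N scope]] [RelC [Rel which] [VP [VP [V examined]] [PP [P with] [NP [Det some] [N grammar]]]]]] [VP [V believed]]]
The difference turns on whether NP → NP PP is used at the relevant span, versus an alternative expansion of NP.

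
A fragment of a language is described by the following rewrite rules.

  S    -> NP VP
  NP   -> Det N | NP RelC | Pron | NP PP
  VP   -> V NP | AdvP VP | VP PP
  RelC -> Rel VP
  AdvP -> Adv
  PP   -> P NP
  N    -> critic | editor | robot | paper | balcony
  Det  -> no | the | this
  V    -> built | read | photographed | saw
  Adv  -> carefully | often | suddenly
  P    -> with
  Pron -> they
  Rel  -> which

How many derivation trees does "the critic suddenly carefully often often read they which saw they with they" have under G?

Two of the 8 distinct bracketings:
[S [NP [Det the] [N critic]] [VP [AdvP [Adv suddenly]] [VP [AdvP [Adv carefully]] [VP [AdvP [Adv often]] [VP [AdvP [Adv often]] [VP [V read] [NP [NP [Pron they]] [RelC [Rel which] [VP [V saw] [NP [NP [Pron they]] [PP [P with] [NP [Pron they]]]]]]]]]]]]]
[S [NP [Det the] [N critic]] [VP [AdvP [Adv suddenly]] [VP [AdvP [Adv carefully]] [VP [AdvP [Adv often]] [VP [AdvP [Adv often]] [VP [V read] [NP [NP [Pron they]] [RelC [Rel which] [VP [VP [V saw] [NP [Pron they]]] [PP [P with] [NP [Pron they]]]]]]]]]]]]
The difference turns on whether NP → NP PP is used at the relevant span, versus an alternative expansion of NP.

8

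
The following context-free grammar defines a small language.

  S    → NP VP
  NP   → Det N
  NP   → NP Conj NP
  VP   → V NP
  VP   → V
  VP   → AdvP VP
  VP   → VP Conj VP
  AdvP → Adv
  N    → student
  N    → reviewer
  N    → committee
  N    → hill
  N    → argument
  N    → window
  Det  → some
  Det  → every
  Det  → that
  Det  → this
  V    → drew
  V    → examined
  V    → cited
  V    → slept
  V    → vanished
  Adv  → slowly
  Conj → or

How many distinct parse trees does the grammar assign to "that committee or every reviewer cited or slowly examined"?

1

[S [NP [NP [Det that] [N committee]] [Conj or] [NP [Det every] [N reviewer]]] [VP [VP [V cited]] [Conj or] [VP [AdvP [Adv slowly]] [VP [V examined]]]]]
No rule offers an alternative attachment or grouping for any span, so this is the only derivation.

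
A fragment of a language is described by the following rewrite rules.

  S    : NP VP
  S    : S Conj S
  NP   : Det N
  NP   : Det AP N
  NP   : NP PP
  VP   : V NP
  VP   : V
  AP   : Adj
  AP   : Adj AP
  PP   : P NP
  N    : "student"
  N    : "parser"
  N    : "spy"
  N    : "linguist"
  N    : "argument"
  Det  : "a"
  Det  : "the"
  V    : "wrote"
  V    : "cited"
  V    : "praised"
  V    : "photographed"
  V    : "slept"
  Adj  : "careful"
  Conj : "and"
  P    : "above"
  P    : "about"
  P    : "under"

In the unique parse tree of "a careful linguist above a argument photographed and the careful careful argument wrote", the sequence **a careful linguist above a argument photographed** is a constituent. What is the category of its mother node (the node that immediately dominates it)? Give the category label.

S

S
  S
    NP
      NP
        Det: a
        AP
          Adj: careful
        N: linguist
      PP
        P: above
        NP
          Det: a
          N: argument
    VP
      V: photographed
  Conj: and
  S
    NP
      Det: the
      AP
        Adj: careful
        AP
          Adj: careful
      N: argument
    VP
      V: wrote
The span 'a careful linguist above a argument photographed' is the S node built by S → NP VP.
Its mother is the S built by S → S Conj S.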